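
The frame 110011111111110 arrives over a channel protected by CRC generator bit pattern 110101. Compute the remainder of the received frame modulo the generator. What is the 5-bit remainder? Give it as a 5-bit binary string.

00000

Modulo-2 division of 110011111111110 by 110101:
  pos 0: 110011 XOR 110101 = 000110
  pos 3: 110111 XOR 110101 = 000010
  pos 7: 101111 XOR 110101 = 011010
  pos 8: 110101 XOR 110101 = 000000
Remainder = 00000 (zero — the frame passes the CRC check).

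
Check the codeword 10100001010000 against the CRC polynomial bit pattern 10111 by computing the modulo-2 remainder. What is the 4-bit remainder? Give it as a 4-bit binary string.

Modulo-2 division of 10100001010000 by 10111:
  pos 0: 10100 XOR 10111 = 00011
  pos 3: 11001 XOR 10111 = 01110
  pos 4: 11100 XOR 10111 = 01011
  pos 5: 10111 XOR 10111 = 00000
Remainder = 0000 (zero — the frame passes the CRC check).

0000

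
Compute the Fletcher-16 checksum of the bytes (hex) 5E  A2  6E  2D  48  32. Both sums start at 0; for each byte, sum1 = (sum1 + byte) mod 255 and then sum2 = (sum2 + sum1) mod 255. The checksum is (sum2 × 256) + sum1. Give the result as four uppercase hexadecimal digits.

Running sums (mod 255):
  after byte 0 (5E): sum1=94, sum2=94
  after byte 1 (A2): sum1=1, sum2=95
  after byte 2 (6E): sum1=111, sum2=206
  after byte 3 (2D): sum1=156, sum2=107
  after byte 4 (48): sum1=228, sum2=80
  after byte 5 (32): sum1=23, sum2=103
Checksum = sum2·256 + sum1 = 103·256 + 23 = 26391 = 0x6717.

6717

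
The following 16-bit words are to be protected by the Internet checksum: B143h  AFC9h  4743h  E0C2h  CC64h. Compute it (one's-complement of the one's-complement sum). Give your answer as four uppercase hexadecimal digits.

AA87

One's-complement addition (fold any carry out of bit 15 back into bit 0):
  0xB143 + 0xAFC9 = 0x1610C → wrap carry → 0x610D
  0x610D + 0x4743 = 0x0A850
  0xA850 + 0xE0C2 = 0x18912 → wrap carry → 0x8913
  0x8913 + 0xCC64 = 0x15577 → wrap carry → 0x5578
One's-complement sum = 0x5578.
Checksum = ~0x5578 & 0xFFFF = 0xAA87.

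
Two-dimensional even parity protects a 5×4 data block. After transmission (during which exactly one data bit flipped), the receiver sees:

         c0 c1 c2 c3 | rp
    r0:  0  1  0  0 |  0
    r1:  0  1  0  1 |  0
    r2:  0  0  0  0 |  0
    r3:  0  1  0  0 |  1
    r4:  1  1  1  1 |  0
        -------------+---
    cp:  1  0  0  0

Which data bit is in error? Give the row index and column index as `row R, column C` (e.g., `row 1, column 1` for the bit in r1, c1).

row 0, column 2

Recompute each row's even parity and compare to rp:
  r0: data parity 1, sent rp 0 → mismatch
  r1: data parity 0, sent rp 0 → ok
  r2: data parity 0, sent rp 0 → ok
  r3: data parity 1, sent rp 1 → ok
  r4: data parity 0, sent rp 0 → ok
Recompute each column's even parity and compare to cp:
  c0: data parity 1, sent cp 1 → ok
  c1: data parity 0, sent cp 0 → ok
  c2: data parity 1, sent cp 0 → mismatch
  c3: data parity 0, sent cp 0 → ok
Exactly one row (r0) and one column (c2) fail → the flipped bit is at their intersection.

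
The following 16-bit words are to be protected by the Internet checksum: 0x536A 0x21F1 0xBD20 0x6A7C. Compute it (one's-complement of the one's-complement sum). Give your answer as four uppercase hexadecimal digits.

One's-complement addition (fold any carry out of bit 15 back into bit 0):
  0x536A + 0x21F1 = 0x0755B
  0x755B + 0xBD20 = 0x1327B → wrap carry → 0x327C
  0x327C + 0x6A7C = 0x09CF8
One's-complement sum = 0x9CF8.
Checksum = ~0x9CF8 & 0xFFFF = 0x6307.

6307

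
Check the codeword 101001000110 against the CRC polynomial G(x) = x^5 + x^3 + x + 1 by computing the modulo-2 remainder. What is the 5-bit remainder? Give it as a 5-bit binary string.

Modulo-2 division of 101001000110 by 101011:
  pos 0: 101001 XOR 101011 = 000010
  pos 4: 100001 XOR 101011 = 001010
  pos 6: 101010 XOR 101011 = 000001
Remainder = 00001 (nonzero — an error is detected).

00001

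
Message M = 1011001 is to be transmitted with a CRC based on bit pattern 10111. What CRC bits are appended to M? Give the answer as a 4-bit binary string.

1100

Append 4 zeros: 10110010000. Divide by 10111 (XOR where the leading bit is 1):
  pos 0: 10110 XOR 10111 = 00001
  pos 4: 10100 XOR 10111 = 00011
Remainder (last 4 bits) = 1100. This is the CRC / FCS.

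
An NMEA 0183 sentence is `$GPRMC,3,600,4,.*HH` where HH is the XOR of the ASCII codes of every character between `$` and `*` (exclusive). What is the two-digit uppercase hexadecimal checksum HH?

54

XOR the ASCII codes of the payload characters:
  'G' = 0x47 → acc = 0x47
  'P' = 0x50 → acc = 0x17
  'R' = 0x52 → acc = 0x45
  'M' = 0x4D → acc = 0x08
  'C' = 0x43 → acc = 0x4B
  ',' = 0x2C → acc = 0x67
  '3' = 0x33 → acc = 0x54
  ',' = 0x2C → acc = 0x78
  '6' = 0x36 → acc = 0x4E
  '0' = 0x30 → acc = 0x7E
  '0' = 0x30 → acc = 0x4E
  ',' = 0x2C → acc = 0x62
  '4' = 0x34 → acc = 0x56
  ',' = 0x2C → acc = 0x7A
  '.' = 0x2E → acc = 0x54
Checksum = 0x54.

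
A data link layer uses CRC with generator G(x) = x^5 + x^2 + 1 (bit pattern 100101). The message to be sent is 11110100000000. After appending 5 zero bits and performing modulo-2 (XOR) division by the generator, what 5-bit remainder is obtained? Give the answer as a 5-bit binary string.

01000

Append 5 zeros: 1111010000000000000. Divide by 100101 (XOR where the leading bit is 1):
  pos 0: 111101 XOR 100101 = 011000
  pos 1: 110000 XOR 100101 = 010101
  pos 2: 101010 XOR 100101 = 001111
  pos 4: 111100 XOR 100101 = 011001
  pos 5: 110010 XOR 100101 = 010111
  pos 6: 101110 XOR 100101 = 001011
  pos 8: 101100 XOR 100101 = 001001
  pos 10: 100100 XOR 100101 = 000001
Remainder (last 5 bits) = 01000. This is the CRC / FCS.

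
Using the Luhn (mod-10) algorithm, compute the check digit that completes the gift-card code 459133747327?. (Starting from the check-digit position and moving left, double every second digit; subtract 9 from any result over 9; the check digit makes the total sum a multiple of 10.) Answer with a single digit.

Partial digits right→left: 7 2 3 7 4 7 3 3 1 9 5 4
Double every second digit counting from the check-digit position (so the 1st, 3rd, 5th, ... of the partial from the right).
  doubled (with −9 where >9): 5 6 8 6 2 1 → sum 28
  kept as-is: 2 7 7 3 9 4 → sum 32
Total = 28 + 32 = 60.
Check digit = (10 − (60 mod 10)) mod 10 = 0.

0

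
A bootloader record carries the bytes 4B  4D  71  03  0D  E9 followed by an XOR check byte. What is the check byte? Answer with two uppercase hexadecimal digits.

90

XOR the bytes together:
  start with 0x4B
  0x4B ⊕ 0x4D = 0x06
  0x06 ⊕ 0x71 = 0x77
  0x77 ⊕ 0x03 = 0x74
  0x74 ⊕ 0x0D = 0x79
  0x79 ⊕ 0xE9 = 0x90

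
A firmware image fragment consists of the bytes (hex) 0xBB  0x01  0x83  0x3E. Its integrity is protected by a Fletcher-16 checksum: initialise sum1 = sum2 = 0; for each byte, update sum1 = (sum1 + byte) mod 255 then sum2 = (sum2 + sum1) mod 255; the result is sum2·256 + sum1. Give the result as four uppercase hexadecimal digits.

Running sums (mod 255):
  after byte 0 (0xBB): sum1=187, sum2=187
  after byte 1 (0x01): sum1=188, sum2=120
  after byte 2 (0x83): sum1=64, sum2=184
  after byte 3 (0x3E): sum1=126, sum2=55
Checksum = sum2·256 + sum1 = 55·256 + 126 = 14206 = 0x377E.

377E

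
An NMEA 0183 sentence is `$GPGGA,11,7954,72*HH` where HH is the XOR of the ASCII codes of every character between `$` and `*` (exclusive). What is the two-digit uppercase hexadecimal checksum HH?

70

XOR the ASCII codes of the payload characters:
  'G' = 0x47 → acc = 0x47
  'P' = 0x50 → acc = 0x17
  'G' = 0x47 → acc = 0x50
  'G' = 0x47 → acc = 0x17
  'A' = 0x41 → acc = 0x56
  ',' = 0x2C → acc = 0x7A
  '1' = 0x31 → acc = 0x4B
  '1' = 0x31 → acc = 0x7A
  ',' = 0x2C → acc = 0x56
  '7' = 0x37 → acc = 0x61
  '9' = 0x39 → acc = 0x58
  '5' = 0x35 → acc = 0x6D
  '4' = 0x34 → acc = 0x59
  ',' = 0x2C → acc = 0x75
  '7' = 0x37 → acc = 0x42
  '2' = 0x32 → acc = 0x70
Checksum = 0x70.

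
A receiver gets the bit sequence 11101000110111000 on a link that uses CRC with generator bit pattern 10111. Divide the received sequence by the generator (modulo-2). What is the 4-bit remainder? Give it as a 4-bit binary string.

Modulo-2 division of 11101000110111000 by 10111:
  pos 0: 11101 XOR 10111 = 01010
  pos 1: 10100 XOR 10111 = 00011
  pos 4: 11001 XOR 10111 = 01110
  pos 5: 11101 XOR 10111 = 01010
  pos 6: 10100 XOR 10111 = 00011
  pos 9: 11111 XOR 10111 = 01000
  pos 10: 10000 XOR 10111 = 00111
  pos 12: 11100 XOR 10111 = 01011
Remainder = 1011 (nonzero — an error is detected).

1011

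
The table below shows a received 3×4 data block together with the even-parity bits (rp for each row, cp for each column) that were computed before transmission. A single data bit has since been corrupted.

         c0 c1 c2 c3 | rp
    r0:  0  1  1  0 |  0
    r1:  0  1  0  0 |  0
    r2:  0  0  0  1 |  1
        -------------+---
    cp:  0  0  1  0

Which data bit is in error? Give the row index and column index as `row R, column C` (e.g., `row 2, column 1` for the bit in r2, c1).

row 1, column 3

Recompute each row's even parity and compare to rp:
  r0: data parity 0, sent rp 0 → ok
  r1: data parity 1, sent rp 0 → mismatch
  r2: data parity 1, sent rp 1 → ok
Recompute each column's even parity and compare to cp:
  c0: data parity 0, sent cp 0 → ok
  c1: data parity 0, sent cp 0 → ok
  c2: data parity 1, sent cp 1 → ok
  c3: data parity 1, sent cp 0 → mismatch
Exactly one row (r1) and one column (c3) fail → the flipped bit is at their intersection.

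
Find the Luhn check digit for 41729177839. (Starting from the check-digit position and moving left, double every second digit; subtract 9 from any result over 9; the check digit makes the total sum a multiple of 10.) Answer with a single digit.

Partial digits right→left: 9 3 8 7 7 1 9 2 7 1 4
Double every second digit counting from the check-digit position (so the 1st, 3rd, 5th, ... of the partial from the right).
  doubled (with −9 where >9): 9 7 5 9 5 8 → sum 43
  kept as-is: 3 7 1 2 1 → sum 14
Total = 43 + 14 = 57.
Check digit = (10 − (57 mod 10)) mod 10 = 3.

3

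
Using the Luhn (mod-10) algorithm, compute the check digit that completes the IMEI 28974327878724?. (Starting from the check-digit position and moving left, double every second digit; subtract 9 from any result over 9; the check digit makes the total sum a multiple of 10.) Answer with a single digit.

Partial digits right→left: 4 2 7 8 7 8 7 2 3 4 7 9 8 2
Double every second digit counting from the check-digit position (so the 1st, 3rd, 5th, ... of the partial from the right).
  doubled (with −9 where >9): 8 5 5 5 6 5 7 → sum 41
  kept as-is: 2 8 8 2 4 9 2 → sum 35
Total = 41 + 35 = 76.
Check digit = (10 − (76 mod 10)) mod 10 = 4.

4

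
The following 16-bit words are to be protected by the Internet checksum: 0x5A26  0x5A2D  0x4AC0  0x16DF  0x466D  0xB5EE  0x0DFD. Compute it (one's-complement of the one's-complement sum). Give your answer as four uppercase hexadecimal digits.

DFB3

One's-complement addition (fold any carry out of bit 15 back into bit 0):
  0x5A26 + 0x5A2D = 0x0B453
  0xB453 + 0x4AC0 = 0x0FF13
  0xFF13 + 0x16DF = 0x115F2 → wrap carry → 0x15F3
  0x15F3 + 0x466D = 0x05C60
  0x5C60 + 0xB5EE = 0x1124E → wrap carry → 0x124F
  0x124F + 0x0DFD = 0x0204C
One's-complement sum = 0x204C.
Checksum = ~0x204C & 0xFFFF = 0xDFB3.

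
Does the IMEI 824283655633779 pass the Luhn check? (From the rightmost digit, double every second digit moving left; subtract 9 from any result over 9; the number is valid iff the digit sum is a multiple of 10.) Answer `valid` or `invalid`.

From the right, keep odd positions and double even positions (subtract 9 from any doubled value over 9):
  doubled (positions 2,4,...): 5 6 3 1 6 4 4 → sum 29
  kept (positions 1,3,...): 9 7 3 5 6 8 4 8 → sum 50
Total = 79.
79 mod 10 = 9, so the number is invalid.

invalid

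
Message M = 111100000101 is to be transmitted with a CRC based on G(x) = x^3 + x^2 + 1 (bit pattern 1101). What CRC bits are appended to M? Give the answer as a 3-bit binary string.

101

Append 3 zeros: 111100000101000. Divide by 1101 (XOR where the leading bit is 1):
  pos 0: 1111 XOR 1101 = 0010
  pos 2: 1000 XOR 1101 = 0101
  pos 3: 1010 XOR 1101 = 0111
  pos 4: 1110 XOR 1101 = 0011
  pos 6: 1101 XOR 1101 = 0000
  pos 11: 1000 XOR 1101 = 0101
Remainder (last 3 bits) = 101. This is the CRC / FCS.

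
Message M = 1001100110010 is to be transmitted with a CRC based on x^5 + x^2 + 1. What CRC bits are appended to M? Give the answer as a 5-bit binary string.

Append 5 zeros: 100110011001000000. Divide by 100101 (XOR where the leading bit is 1):
  pos 0: 100110 XOR 100101 = 000011
  pos 4: 110110 XOR 100101 = 010011
  pos 5: 100110 XOR 100101 = 000011
  pos 9: 111000 XOR 100101 = 011101
  pos 10: 111010 XOR 100101 = 011111
  pos 11: 111110 XOR 100101 = 011011
  pos 12: 110110 XOR 100101 = 010011
Remainder (last 5 bits) = 10011. This is the CRC / FCS.

10011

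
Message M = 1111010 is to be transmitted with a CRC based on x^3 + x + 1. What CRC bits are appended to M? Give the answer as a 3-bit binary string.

Append 3 zeros: 1111010000. Divide by 1011 (XOR where the leading bit is 1):
  pos 0: 1111 XOR 1011 = 0100
  pos 1: 1000 XOR 1011 = 0011
  pos 3: 1110 XOR 1011 = 0101
  pos 4: 1010 XOR 1011 = 0001
Remainder (last 3 bits) = 100. This is the CRC / FCS.

100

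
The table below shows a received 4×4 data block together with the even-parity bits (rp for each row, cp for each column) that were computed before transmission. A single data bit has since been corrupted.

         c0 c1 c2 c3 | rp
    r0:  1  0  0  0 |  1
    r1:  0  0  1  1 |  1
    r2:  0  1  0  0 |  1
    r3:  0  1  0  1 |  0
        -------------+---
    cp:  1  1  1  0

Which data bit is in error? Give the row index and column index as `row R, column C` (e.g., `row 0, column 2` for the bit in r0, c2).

row 1, column 1

Recompute each row's even parity and compare to rp:
  r0: data parity 1, sent rp 1 → ok
  r1: data parity 0, sent rp 1 → mismatch
  r2: data parity 1, sent rp 1 → ok
  r3: data parity 0, sent rp 0 → ok
Recompute each column's even parity and compare to cp:
  c0: data parity 1, sent cp 1 → ok
  c1: data parity 0, sent cp 1 → mismatch
  c2: data parity 1, sent cp 1 → ok
  c3: data parity 0, sent cp 0 → ok
Exactly one row (r1) and one column (c1) fail → the flipped bit is at their intersection.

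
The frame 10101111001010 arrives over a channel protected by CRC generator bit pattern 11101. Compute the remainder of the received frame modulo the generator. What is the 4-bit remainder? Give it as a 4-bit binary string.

Modulo-2 division of 10101111001010 by 11101:
  pos 0: 10101 XOR 11101 = 01000
  pos 1: 10001 XOR 11101 = 01100
  pos 2: 11001 XOR 11101 = 00100
  pos 4: 10010 XOR 11101 = 01111
  pos 5: 11110 XOR 11101 = 00011
  pos 8: 11101 XOR 11101 = 00000
Remainder = 0000 (zero — the frame passes the CRC check).

0000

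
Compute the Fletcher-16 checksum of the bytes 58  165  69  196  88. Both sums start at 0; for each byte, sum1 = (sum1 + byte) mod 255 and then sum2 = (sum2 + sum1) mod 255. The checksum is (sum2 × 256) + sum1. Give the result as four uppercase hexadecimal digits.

6B42

Running sums (mod 255):
  after byte 0 (58): sum1=58, sum2=58
  after byte 1 (165): sum1=223, sum2=26
  after byte 2 (69): sum1=37, sum2=63
  after byte 3 (196): sum1=233, sum2=41
  after byte 4 (88): sum1=66, sum2=107
Checksum = sum2·256 + sum1 = 107·256 + 66 = 27458 = 0x6B42.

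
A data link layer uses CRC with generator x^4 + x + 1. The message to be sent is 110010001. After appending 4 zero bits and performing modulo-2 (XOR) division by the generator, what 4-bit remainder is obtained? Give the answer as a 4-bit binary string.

0111

Append 4 zeros: 1100100010000. Divide by 10011 (XOR where the leading bit is 1):
  pos 0: 11001 XOR 10011 = 01010
  pos 1: 10100 XOR 10011 = 00111
  pos 3: 11100 XOR 10011 = 01111
  pos 4: 11111 XOR 10011 = 01100
  pos 5: 11000 XOR 10011 = 01011
  pos 6: 10110 XOR 10011 = 00101
  pos 8: 10100 XOR 10011 = 00111
Remainder (last 4 bits) = 0111. This is the CRC / FCS.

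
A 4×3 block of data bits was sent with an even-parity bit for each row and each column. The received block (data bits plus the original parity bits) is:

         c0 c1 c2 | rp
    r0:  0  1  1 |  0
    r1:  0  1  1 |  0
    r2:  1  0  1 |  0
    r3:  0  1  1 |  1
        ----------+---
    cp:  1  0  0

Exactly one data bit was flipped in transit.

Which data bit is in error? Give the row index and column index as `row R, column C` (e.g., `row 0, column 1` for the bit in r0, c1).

Recompute each row's even parity and compare to rp:
  r0: data parity 0, sent rp 0 → ok
  r1: data parity 0, sent rp 0 → ok
  r2: data parity 0, sent rp 0 → ok
  r3: data parity 0, sent rp 1 → mismatch
Recompute each column's even parity and compare to cp:
  c0: data parity 1, sent cp 1 → ok
  c1: data parity 1, sent cp 0 → mismatch
  c2: data parity 0, sent cp 0 → ok
Exactly one row (r3) and one column (c1) fail → the flipped bit is at their intersection.

row 3, column 1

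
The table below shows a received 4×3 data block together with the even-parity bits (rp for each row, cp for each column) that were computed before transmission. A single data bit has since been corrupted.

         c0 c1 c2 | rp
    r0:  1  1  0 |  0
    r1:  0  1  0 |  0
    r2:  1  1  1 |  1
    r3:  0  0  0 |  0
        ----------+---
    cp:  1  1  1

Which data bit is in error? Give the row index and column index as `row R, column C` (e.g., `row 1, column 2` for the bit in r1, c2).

Recompute each row's even parity and compare to rp:
  r0: data parity 0, sent rp 0 → ok
  r1: data parity 1, sent rp 0 → mismatch
  r2: data parity 1, sent rp 1 → ok
  r3: data parity 0, sent rp 0 → ok
Recompute each column's even parity and compare to cp:
  c0: data parity 0, sent cp 1 → mismatch
  c1: data parity 1, sent cp 1 → ok
  c2: data parity 1, sent cp 1 → ok
Exactly one row (r1) and one column (c0) fail → the flipped bit is at their intersection.

row 1, column 0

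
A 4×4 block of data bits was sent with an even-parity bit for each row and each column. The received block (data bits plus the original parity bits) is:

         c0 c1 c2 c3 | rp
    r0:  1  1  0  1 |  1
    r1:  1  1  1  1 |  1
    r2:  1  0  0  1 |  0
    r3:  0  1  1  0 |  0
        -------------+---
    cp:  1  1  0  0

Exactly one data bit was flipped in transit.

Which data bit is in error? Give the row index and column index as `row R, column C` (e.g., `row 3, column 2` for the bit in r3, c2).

row 1, column 3

Recompute each row's even parity and compare to rp:
  r0: data parity 1, sent rp 1 → ok
  r1: data parity 0, sent rp 1 → mismatch
  r2: data parity 0, sent rp 0 → ok
  r3: data parity 0, sent rp 0 → ok
Recompute each column's even parity and compare to cp:
  c0: data parity 1, sent cp 1 → ok
  c1: data parity 1, sent cp 1 → ok
  c2: data parity 0, sent cp 0 → ok
  c3: data parity 1, sent cp 0 → mismatch
Exactly one row (r1) and one column (c3) fail → the flipped bit is at their intersection.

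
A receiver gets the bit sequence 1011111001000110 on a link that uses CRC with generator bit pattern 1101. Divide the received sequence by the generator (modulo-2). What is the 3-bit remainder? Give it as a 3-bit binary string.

Modulo-2 division of 1011111001000110 by 1101:
  pos 0: 1011 XOR 1101 = 0110
  pos 1: 1101 XOR 1101 = 0000
  pos 5: 1100 XOR 1101 = 0001
  pos 8: 1100 XOR 1101 = 0001
  pos 11: 1011 XOR 1101 = 0110
  pos 12: 1100 XOR 1101 = 0001
Remainder = 001 (nonzero — an error is detected).

001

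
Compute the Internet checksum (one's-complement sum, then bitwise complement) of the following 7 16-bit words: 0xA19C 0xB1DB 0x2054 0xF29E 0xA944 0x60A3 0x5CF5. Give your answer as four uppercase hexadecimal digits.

One's-complement addition (fold any carry out of bit 15 back into bit 0):
  0xA19C + 0xB1DB = 0x15377 → wrap carry → 0x5378
  0x5378 + 0x2054 = 0x073CC
  0x73CC + 0xF29E = 0x1666A → wrap carry → 0x666B
  0x666B + 0xA944 = 0x10FAF → wrap carry → 0x0FB0
  0x0FB0 + 0x60A3 = 0x07053
  0x7053 + 0x5CF5 = 0x0CD48
One's-complement sum = 0xCD48.
Checksum = ~0xCD48 & 0xFFFF = 0x32B7.

32B7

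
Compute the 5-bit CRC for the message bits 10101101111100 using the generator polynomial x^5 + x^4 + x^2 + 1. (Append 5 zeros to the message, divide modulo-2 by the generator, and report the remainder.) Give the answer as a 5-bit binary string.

Append 5 zeros: 1010110111110000000. Divide by 110101 (XOR where the leading bit is 1):
  pos 0: 101011 XOR 110101 = 011110
  pos 1: 111100 XOR 110101 = 001001
  pos 3: 100111 XOR 110101 = 010010
  pos 4: 100101 XOR 110101 = 010000
  pos 5: 100001 XOR 110101 = 010100
  pos 6: 101001 XOR 110101 = 011100
  pos 7: 111000 XOR 110101 = 001101
  pos 9: 110100 XOR 110101 = 000001
Remainder (last 5 bits) = 10000. This is the CRC / FCS.

10000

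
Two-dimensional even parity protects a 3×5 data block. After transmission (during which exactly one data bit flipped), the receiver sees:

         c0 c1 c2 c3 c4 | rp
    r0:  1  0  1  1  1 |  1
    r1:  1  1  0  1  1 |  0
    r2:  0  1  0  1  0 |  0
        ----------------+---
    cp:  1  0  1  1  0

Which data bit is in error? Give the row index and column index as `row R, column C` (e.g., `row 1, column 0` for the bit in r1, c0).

row 0, column 0

Recompute each row's even parity and compare to rp:
  r0: data parity 0, sent rp 1 → mismatch
  r1: data parity 0, sent rp 0 → ok
  r2: data parity 0, sent rp 0 → ok
Recompute each column's even parity and compare to cp:
  c0: data parity 0, sent cp 1 → mismatch
  c1: data parity 0, sent cp 0 → ok
  c2: data parity 1, sent cp 1 → ok
  c3: data parity 1, sent cp 1 → ok
  c4: data parity 0, sent cp 0 → ok
Exactly one row (r0) and one column (c0) fail → the flipped bit is at their intersection.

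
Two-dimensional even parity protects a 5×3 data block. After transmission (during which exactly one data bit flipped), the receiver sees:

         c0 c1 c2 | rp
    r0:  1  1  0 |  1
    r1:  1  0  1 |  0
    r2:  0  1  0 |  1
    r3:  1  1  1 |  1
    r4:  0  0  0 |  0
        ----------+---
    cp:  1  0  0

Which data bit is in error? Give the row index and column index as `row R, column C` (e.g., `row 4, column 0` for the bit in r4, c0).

row 0, column 1

Recompute each row's even parity and compare to rp:
  r0: data parity 0, sent rp 1 → mismatch
  r1: data parity 0, sent rp 0 → ok
  r2: data parity 1, sent rp 1 → ok
  r3: data parity 1, sent rp 1 → ok
  r4: data parity 0, sent rp 0 → ok
Recompute each column's even parity and compare to cp:
  c0: data parity 1, sent cp 1 → ok
  c1: data parity 1, sent cp 0 → mismatch
  c2: data parity 0, sent cp 0 → ok
Exactly one row (r0) and one column (c1) fail → the flipped bit is at their intersection.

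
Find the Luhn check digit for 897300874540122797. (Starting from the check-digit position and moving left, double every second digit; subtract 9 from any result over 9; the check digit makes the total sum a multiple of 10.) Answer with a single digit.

Partial digits right→left: 7 9 7 2 2 1 0 4 5 4 7 8 0 0 3 7 9 8
Double every second digit counting from the check-digit position (so the 1st, 3rd, 5th, ... of the partial from the right).
  doubled (with −9 where >9): 5 5 4 0 1 5 0 6 9 → sum 35
  kept as-is: 9 2 1 4 4 8 0 7 8 → sum 43
Total = 35 + 43 = 78.
Check digit = (10 − (78 mod 10)) mod 10 = 2.

2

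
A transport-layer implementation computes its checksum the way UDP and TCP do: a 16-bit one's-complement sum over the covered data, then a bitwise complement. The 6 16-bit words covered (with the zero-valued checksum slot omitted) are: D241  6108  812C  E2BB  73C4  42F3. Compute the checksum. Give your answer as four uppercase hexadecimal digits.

B215

One's-complement addition (fold any carry out of bit 15 back into bit 0):
  0xD241 + 0x6108 = 0x13349 → wrap carry → 0x334A
  0x334A + 0x812C = 0x0B476
  0xB476 + 0xE2BB = 0x19731 → wrap carry → 0x9732
  0x9732 + 0x73C4 = 0x10AF6 → wrap carry → 0x0AF7
  0x0AF7 + 0x42F3 = 0x04DEA
One's-complement sum = 0x4DEA.
Checksum = ~0x4DEA & 0xFFFF = 0xB215.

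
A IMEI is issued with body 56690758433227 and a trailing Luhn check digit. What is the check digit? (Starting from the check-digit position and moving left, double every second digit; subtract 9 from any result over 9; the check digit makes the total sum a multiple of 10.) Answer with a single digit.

Partial digits right→left: 7 2 2 3 3 4 8 5 7 0 9 6 6 5
Double every second digit counting from the check-digit position (so the 1st, 3rd, 5th, ... of the partial from the right).
  doubled (with −9 where >9): 5 4 6 7 5 9 3 → sum 39
  kept as-is: 2 3 4 5 0 6 5 → sum 25
Total = 39 + 25 = 64.
Check digit = (10 − (64 mod 10)) mod 10 = 6.

6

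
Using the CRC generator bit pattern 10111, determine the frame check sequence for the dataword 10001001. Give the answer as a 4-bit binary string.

0001

Append 4 zeros: 100010010000. Divide by 10111 (XOR where the leading bit is 1):
  pos 0: 10001 XOR 10111 = 00110
  pos 2: 11000 XOR 10111 = 01111
  pos 3: 11111 XOR 10111 = 01000
  pos 4: 10000 XOR 10111 = 00111
  pos 6: 11100 XOR 10111 = 01011
  pos 7: 10110 XOR 10111 = 00001
Remainder (last 4 bits) = 0001. This is the CRC / FCS.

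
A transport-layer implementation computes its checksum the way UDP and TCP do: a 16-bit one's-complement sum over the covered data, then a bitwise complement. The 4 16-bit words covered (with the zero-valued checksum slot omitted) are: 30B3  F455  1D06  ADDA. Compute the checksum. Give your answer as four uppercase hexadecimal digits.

One's-complement addition (fold any carry out of bit 15 back into bit 0):
  0x30B3 + 0xF455 = 0x12508 → wrap carry → 0x2509
  0x2509 + 0x1D06 = 0x0420F
  0x420F + 0xADDA = 0x0EFE9
One's-complement sum = 0xEFE9.
Checksum = ~0xEFE9 & 0xFFFF = 0x1016.

1016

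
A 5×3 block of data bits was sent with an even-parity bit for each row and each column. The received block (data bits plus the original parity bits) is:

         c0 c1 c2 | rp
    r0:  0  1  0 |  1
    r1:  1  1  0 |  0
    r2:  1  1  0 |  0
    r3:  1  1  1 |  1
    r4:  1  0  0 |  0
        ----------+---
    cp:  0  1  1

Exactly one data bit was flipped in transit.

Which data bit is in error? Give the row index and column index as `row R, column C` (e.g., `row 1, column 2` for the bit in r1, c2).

row 4, column 1

Recompute each row's even parity and compare to rp:
  r0: data parity 1, sent rp 1 → ok
  r1: data parity 0, sent rp 0 → ok
  r2: data parity 0, sent rp 0 → ok
  r3: data parity 1, sent rp 1 → ok
  r4: data parity 1, sent rp 0 → mismatch
Recompute each column's even parity and compare to cp:
  c0: data parity 0, sent cp 0 → ok
  c1: data parity 0, sent cp 1 → mismatch
  c2: data parity 1, sent cp 1 → ok
Exactly one row (r4) and one column (c1) fail → the flipped bit is at their intersection.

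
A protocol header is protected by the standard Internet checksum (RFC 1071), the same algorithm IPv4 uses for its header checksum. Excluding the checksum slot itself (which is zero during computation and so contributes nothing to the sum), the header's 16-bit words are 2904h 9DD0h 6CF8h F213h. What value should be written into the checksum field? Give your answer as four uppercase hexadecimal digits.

DA1E

One's-complement addition (fold any carry out of bit 15 back into bit 0):
  0x2904 + 0x9DD0 = 0x0C6D4
  0xC6D4 + 0x6CF8 = 0x133CC → wrap carry → 0x33CD
  0x33CD + 0xF213 = 0x125E0 → wrap carry → 0x25E1
One's-complement sum = 0x25E1.
Checksum = ~0x25E1 & 0xFFFF = 0xDA1E.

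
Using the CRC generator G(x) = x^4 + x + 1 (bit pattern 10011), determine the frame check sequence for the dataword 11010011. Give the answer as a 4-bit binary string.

Append 4 zeros: 110100110000. Divide by 10011 (XOR where the leading bit is 1):
  pos 0: 11010 XOR 10011 = 01001
  pos 1: 10010 XOR 10011 = 00001
  pos 5: 11100 XOR 10011 = 01111
  pos 6: 11110 XOR 10011 = 01101
  pos 7: 11010 XOR 10011 = 01001
Remainder (last 4 bits) = 1001. This is the CRC / FCS.

1001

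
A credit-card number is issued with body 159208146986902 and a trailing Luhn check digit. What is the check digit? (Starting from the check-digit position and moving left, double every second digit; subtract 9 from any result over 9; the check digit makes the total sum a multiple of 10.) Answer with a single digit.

0

Partial digits right→left: 2 0 9 6 8 9 6 4 1 8 0 2 9 5 1
Double every second digit counting from the check-digit position (so the 1st, 3rd, 5th, ... of the partial from the right).
  doubled (with −9 where >9): 4 9 7 3 2 0 9 2 → sum 36
  kept as-is: 0 6 9 4 8 2 5 → sum 34
Total = 36 + 34 = 70.
Check digit = (10 − (70 mod 10)) mod 10 = 0.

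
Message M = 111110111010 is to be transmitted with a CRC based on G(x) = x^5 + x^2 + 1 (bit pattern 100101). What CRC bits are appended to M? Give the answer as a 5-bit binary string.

Append 5 zeros: 11111011101000000. Divide by 100101 (XOR where the leading bit is 1):
  pos 0: 111110 XOR 100101 = 011011
  pos 1: 110111 XOR 100101 = 010010
  pos 2: 100101 XOR 100101 = 000000
  pos 8: 101000 XOR 100101 = 001101
  pos 10: 110100 XOR 100101 = 010001
  pos 11: 100010 XOR 100101 = 000111
Remainder (last 5 bits) = 00111. This is the CRC / FCS.

00111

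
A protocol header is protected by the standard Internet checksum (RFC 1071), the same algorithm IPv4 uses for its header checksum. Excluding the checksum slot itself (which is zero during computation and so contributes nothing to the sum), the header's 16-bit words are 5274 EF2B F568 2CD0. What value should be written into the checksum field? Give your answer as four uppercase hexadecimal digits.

9C26

One's-complement addition (fold any carry out of bit 15 back into bit 0):
  0x5274 + 0xEF2B = 0x1419F → wrap carry → 0x41A0
  0x41A0 + 0xF568 = 0x13708 → wrap carry → 0x3709
  0x3709 + 0x2CD0 = 0x063D9
One's-complement sum = 0x63D9.
Checksum = ~0x63D9 & 0xFFFF = 0x9C26.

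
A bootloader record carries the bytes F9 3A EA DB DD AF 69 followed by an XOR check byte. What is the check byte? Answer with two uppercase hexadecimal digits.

XOR the bytes together:
  start with 0xF9
  0xF9 ⊕ 0x3A = 0xC3
  0xC3 ⊕ 0xEA = 0x29
  0x29 ⊕ 0xDB = 0xF2
  0xF2 ⊕ 0xDD = 0x2F
  0x2F ⊕ 0xAF = 0x80
  0x80 ⊕ 0x69 = 0xE9

E9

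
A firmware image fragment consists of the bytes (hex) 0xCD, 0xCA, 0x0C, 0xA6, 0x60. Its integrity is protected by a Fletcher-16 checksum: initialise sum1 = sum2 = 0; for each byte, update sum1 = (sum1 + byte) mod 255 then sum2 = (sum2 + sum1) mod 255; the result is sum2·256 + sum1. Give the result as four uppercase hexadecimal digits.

02AB

Running sums (mod 255):
  after byte 0 (0xCD): sum1=205, sum2=205
  after byte 1 (0xCA): sum1=152, sum2=102
  after byte 2 (0x0C): sum1=164, sum2=11
  after byte 3 (0xA6): sum1=75, sum2=86
  after byte 4 (0x60): sum1=171, sum2=2
Checksum = sum2·256 + sum1 = 2·256 + 171 = 683 = 0x02AB.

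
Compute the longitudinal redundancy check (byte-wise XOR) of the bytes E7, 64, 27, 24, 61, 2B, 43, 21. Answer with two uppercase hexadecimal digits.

A8

XOR the bytes together:
  start with 0xE7
  0xE7 ⊕ 0x64 = 0x83
  0x83 ⊕ 0x27 = 0xA4
  0xA4 ⊕ 0x24 = 0x80
  0x80 ⊕ 0x61 = 0xE1
  0xE1 ⊕ 0x2B = 0xCA
  0xCA ⊕ 0x43 = 0x89
  0x89 ⊕ 0x21 = 0xA8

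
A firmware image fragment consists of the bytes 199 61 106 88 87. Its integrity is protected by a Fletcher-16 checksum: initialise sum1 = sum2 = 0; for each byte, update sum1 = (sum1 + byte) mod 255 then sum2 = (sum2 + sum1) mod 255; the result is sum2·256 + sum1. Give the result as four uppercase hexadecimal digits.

231F

Running sums (mod 255):
  after byte 0 (199): sum1=199, sum2=199
  after byte 1 (61): sum1=5, sum2=204
  after byte 2 (106): sum1=111, sum2=60
  after byte 3 (88): sum1=199, sum2=4
  after byte 4 (87): sum1=31, sum2=35
Checksum = sum2·256 + sum1 = 35·256 + 31 = 8991 = 0x231F.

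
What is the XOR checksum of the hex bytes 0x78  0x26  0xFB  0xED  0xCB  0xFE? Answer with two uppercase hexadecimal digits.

XOR the bytes together:
  start with 0x78
  0x78 ⊕ 0x26 = 0x5E
  0x5E ⊕ 0xFB = 0xA5
  0xA5 ⊕ 0xED = 0x48
  0x48 ⊕ 0xCB = 0x83
  0x83 ⊕ 0xFE = 0x7D

7D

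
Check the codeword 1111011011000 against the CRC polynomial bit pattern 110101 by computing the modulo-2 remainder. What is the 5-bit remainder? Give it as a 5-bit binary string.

00000

Modulo-2 division of 1111011011000 by 110101:
  pos 0: 111101 XOR 110101 = 001000
  pos 2: 100010 XOR 110101 = 010111
  pos 3: 101111 XOR 110101 = 011010
  pos 4: 110101 XOR 110101 = 000000
Remainder = 00000 (zero — the frame passes the CRC check).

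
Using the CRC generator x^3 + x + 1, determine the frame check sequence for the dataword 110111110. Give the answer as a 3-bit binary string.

Append 3 zeros: 110111110000. Divide by 1011 (XOR where the leading bit is 1):
  pos 0: 1101 XOR 1011 = 0110
  pos 1: 1101 XOR 1011 = 0110
  pos 2: 1101 XOR 1011 = 0110
  pos 3: 1101 XOR 1011 = 0110
  pos 4: 1101 XOR 1011 = 0110
  pos 5: 1100 XOR 1011 = 0111
  pos 6: 1110 XOR 1011 = 0101
  pos 7: 1010 XOR 1011 = 0001
Remainder (last 3 bits) = 010. This is the CRC / FCS.

010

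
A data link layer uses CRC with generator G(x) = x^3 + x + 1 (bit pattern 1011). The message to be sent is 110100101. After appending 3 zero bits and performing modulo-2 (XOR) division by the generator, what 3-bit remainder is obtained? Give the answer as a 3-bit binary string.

Append 3 zeros: 110100101000. Divide by 1011 (XOR where the leading bit is 1):
  pos 0: 1101 XOR 1011 = 0110
  pos 1: 1100 XOR 1011 = 0111
  pos 2: 1110 XOR 1011 = 0101
  pos 3: 1011 XOR 1011 = 0000
  pos 8: 1000 XOR 1011 = 0011
Remainder (last 3 bits) = 011. This is the CRC / FCS.

011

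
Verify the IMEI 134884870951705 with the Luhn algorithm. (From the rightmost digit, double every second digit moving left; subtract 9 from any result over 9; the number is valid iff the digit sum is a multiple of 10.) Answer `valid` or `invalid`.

invalid

From the right, keep odd positions and double even positions (subtract 9 from any doubled value over 9):
  doubled (positions 2,4,...): 0 2 9 5 8 7 6 → sum 37
  kept (positions 1,3,...): 5 7 5 0 8 8 4 1 → sum 38
Total = 75.
75 mod 10 = 5, so the number is invalid.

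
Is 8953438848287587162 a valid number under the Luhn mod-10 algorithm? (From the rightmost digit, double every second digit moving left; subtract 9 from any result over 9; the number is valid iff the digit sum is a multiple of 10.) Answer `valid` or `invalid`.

valid

From the right, keep odd positions and double even positions (subtract 9 from any doubled value over 9):
  doubled (positions 2,4,...): 3 5 1 7 7 7 6 6 9 → sum 51
  kept (positions 1,3,...): 2 1 8 7 2 4 8 4 5 8 → sum 49
Total = 100.
100 mod 10 = 0, so the number is valid.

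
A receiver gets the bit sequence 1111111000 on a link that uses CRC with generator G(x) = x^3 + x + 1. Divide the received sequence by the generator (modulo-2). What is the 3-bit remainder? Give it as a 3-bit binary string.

000

Modulo-2 division of 1111111000 by 1011:
  pos 0: 1111 XOR 1011 = 0100
  pos 1: 1001 XOR 1011 = 0010
  pos 3: 1011 XOR 1011 = 0000
Remainder = 000 (zero — the frame passes the CRC check).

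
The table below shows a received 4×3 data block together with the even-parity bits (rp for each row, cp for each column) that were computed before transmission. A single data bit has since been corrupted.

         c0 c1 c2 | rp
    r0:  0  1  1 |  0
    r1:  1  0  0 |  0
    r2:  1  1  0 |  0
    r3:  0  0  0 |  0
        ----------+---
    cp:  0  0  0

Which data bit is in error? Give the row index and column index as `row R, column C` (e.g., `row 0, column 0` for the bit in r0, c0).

Recompute each row's even parity and compare to rp:
  r0: data parity 0, sent rp 0 → ok
  r1: data parity 1, sent rp 0 → mismatch
  r2: data parity 0, sent rp 0 → ok
  r3: data parity 0, sent rp 0 → ok
Recompute each column's even parity and compare to cp:
  c0: data parity 0, sent cp 0 → ok
  c1: data parity 0, sent cp 0 → ok
  c2: data parity 1, sent cp 0 → mismatch
Exactly one row (r1) and one column (c2) fail → the flipped bit is at their intersection.

row 1, column 2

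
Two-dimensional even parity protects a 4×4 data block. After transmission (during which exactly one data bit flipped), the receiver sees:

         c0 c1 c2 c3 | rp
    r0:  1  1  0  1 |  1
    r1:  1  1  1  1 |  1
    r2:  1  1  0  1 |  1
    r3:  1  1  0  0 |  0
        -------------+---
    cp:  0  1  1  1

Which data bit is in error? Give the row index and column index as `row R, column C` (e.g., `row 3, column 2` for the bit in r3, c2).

Recompute each row's even parity and compare to rp:
  r0: data parity 1, sent rp 1 → ok
  r1: data parity 0, sent rp 1 → mismatch
  r2: data parity 1, sent rp 1 → ok
  r3: data parity 0, sent rp 0 → ok
Recompute each column's even parity and compare to cp:
  c0: data parity 0, sent cp 0 → ok
  c1: data parity 0, sent cp 1 → mismatch
  c2: data parity 1, sent cp 1 → ok
  c3: data parity 1, sent cp 1 → ok
Exactly one row (r1) and one column (c1) fail → the flipped bit is at their intersection.

row 1, column 1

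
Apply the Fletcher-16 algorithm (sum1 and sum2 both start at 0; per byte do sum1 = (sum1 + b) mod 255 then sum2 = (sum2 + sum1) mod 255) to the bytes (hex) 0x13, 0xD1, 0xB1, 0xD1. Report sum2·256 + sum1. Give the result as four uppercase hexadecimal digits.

F668

Running sums (mod 255):
  after byte 0 (0x13): sum1=19, sum2=19
  after byte 1 (0xD1): sum1=228, sum2=247
  after byte 2 (0xB1): sum1=150, sum2=142
  after byte 3 (0xD1): sum1=104, sum2=246
Checksum = sum2·256 + sum1 = 246·256 + 104 = 63080 = 0xF668.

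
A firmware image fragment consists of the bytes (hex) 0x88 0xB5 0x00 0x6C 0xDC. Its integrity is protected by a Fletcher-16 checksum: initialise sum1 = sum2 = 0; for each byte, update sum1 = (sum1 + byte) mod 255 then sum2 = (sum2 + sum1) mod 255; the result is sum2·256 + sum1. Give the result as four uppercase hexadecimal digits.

Running sums (mod 255):
  after byte 0 (0x88): sum1=136, sum2=136
  after byte 1 (0xB5): sum1=62, sum2=198
  after byte 2 (0x00): sum1=62, sum2=5
  after byte 3 (0x6C): sum1=170, sum2=175
  after byte 4 (0xDC): sum1=135, sum2=55
Checksum = sum2·256 + sum1 = 55·256 + 135 = 14215 = 0x3787.

3787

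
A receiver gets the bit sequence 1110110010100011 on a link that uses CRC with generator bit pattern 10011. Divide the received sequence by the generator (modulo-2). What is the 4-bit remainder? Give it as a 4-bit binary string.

Modulo-2 division of 1110110010100011 by 10011:
  pos 0: 11101 XOR 10011 = 01110
  pos 1: 11101 XOR 10011 = 01110
  pos 2: 11100 XOR 10011 = 01111
  pos 3: 11110 XOR 10011 = 01101
  pos 4: 11011 XOR 10011 = 01000
  pos 5: 10000 XOR 10011 = 00011
  pos 8: 11100 XOR 10011 = 01111
  pos 9: 11110 XOR 10011 = 01101
  pos 10: 11011 XOR 10011 = 01000
  pos 11: 10001 XOR 10011 = 00010
Remainder = 0010 (nonzero — an error is detected).

0010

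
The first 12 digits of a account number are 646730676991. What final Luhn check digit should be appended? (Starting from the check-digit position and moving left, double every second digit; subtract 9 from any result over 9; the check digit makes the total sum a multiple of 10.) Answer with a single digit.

Partial digits right→left: 1 9 9 6 7 6 0 3 7 6 4 6
Double every second digit counting from the check-digit position (so the 1st, 3rd, 5th, ... of the partial from the right).
  doubled (with −9 where >9): 2 9 5 0 5 8 → sum 29
  kept as-is: 9 6 6 3 6 6 → sum 36
Total = 29 + 36 = 65.
Check digit = (10 − (65 mod 10)) mod 10 = 5.

5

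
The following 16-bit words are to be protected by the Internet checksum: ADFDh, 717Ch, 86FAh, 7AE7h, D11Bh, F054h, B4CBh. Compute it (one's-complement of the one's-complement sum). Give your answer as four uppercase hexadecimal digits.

One's-complement addition (fold any carry out of bit 15 back into bit 0):
  0xADFD + 0x717C = 0x11F79 → wrap carry → 0x1F7A
  0x1F7A + 0x86FA = 0x0A674
  0xA674 + 0x7AE7 = 0x1215B → wrap carry → 0x215C
  0x215C + 0xD11B = 0x0F277
  0xF277 + 0xF054 = 0x1E2CB → wrap carry → 0xE2CC
  0xE2CC + 0xB4CB = 0x19797 → wrap carry → 0x9798
One's-complement sum = 0x9798.
Checksum = ~0x9798 & 0xFFFF = 0x6867.

6867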